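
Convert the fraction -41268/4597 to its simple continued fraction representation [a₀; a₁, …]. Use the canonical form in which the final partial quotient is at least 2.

[-9; 43, 1, 3, 1, 1, 3, 3]

Repeatedly divide and take the remainder:
-41268 ÷ 4597 → quotient -9, remainder 105
4597 ÷ 105 → quotient 43, remainder 82
105 ÷ 82 → quotient 1, remainder 23
82 ÷ 23 → quotient 3, remainder 13
23 ÷ 13 → quotient 1, remainder 10
13 ÷ 10 → quotient 1, remainder 3
10 ÷ 3 → quotient 3, remainder 1
3 ÷ 1 → quotient 3, remainder 0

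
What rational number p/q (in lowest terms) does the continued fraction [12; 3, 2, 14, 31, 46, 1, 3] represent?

7215123/587210

Start with 3.
1 + 1/(3/1) = 1 + 1/3 = 4/3
46 + 1/(4/3) = 46 + 3/4 = 187/4
31 + 1/(187/4) = 31 + 4/187 = 5801/187
14 + 1/(5801/187) = 14 + 187/5801 = 81401/5801
2 + 1/(81401/5801) = 2 + 5801/81401 = 168603/81401
3 + 1/(168603/81401) = 3 + 81401/168603 = 587210/168603
12 + 1/(587210/168603) = 12 + 168603/587210 = 7215123/587210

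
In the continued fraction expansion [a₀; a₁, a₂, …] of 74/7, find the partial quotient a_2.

Run the Euclidean algorithm, recording each quotient:
74 ÷ 7 → quotient 10, remainder 4
7 ÷ 4 → quotient 1, remainder 3
4 ÷ 3 → quotient 1, remainder 1

1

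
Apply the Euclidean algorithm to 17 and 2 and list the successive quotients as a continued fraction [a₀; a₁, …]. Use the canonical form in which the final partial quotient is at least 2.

Repeatedly divide and take the remainder:
⌊17/2⌋ = 8, remainder 1
⌊2/1⌋ = 2, remainder 0

[8; 2]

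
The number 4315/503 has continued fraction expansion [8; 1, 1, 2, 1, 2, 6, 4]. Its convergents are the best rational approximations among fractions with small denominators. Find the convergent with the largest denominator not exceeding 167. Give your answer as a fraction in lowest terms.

1038/121

List convergents until the denominator exceeds the bound:
a_0 = 8: 8/1  (≤ bound)
a_1 = 1: 9/1  (≤ bound)
a_2 = 1: 17/2  (≤ bound)
a_3 = 2: 43/5  (≤ bound)
a_4 = 1: 60/7  (≤ bound)
a_5 = 2: 163/19  (≤ bound)
a_6 = 6: 1038/121  (≤ bound)
a_7 = 4: 4315/503  (> 167, stop)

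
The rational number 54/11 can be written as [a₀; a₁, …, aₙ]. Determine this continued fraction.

⌊54/11⌋ = 4, remainder 10
⌊11/10⌋ = 1, remainder 1
⌊10/1⌋ = 10, remainder 0

[4; 1, 10]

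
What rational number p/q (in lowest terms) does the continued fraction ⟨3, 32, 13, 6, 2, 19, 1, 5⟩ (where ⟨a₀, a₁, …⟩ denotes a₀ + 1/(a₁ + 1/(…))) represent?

Starting at the tail and folding back:
Start with 5.
1 + 1/(5/1) = 1 + 1/5 = 6/5
19 + 1/(6/5) = 19 + 5/6 = 119/6
2 + 1/(119/6) = 2 + 6/119 = 244/119
6 + 1/(244/119) = 6 + 119/244 = 1583/244
13 + 1/(1583/244) = 13 + 244/1583 = 20823/1583
32 + 1/(20823/1583) = 32 + 1583/20823 = 667919/20823
3 + 1/(667919/20823) = 3 + 20823/667919 = 2024580/667919

2024580/667919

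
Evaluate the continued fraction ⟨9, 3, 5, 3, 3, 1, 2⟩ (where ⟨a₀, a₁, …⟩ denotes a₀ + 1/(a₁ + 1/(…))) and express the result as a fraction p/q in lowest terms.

5672/609

a_0 = 9: 9/1
a_1 = 3: 28/3
a_2 = 5: 149/16
a_3 = 3: 475/51
a_4 = 3: 1574/169
a_5 = 1: 2049/220
a_6 = 2: 5672/609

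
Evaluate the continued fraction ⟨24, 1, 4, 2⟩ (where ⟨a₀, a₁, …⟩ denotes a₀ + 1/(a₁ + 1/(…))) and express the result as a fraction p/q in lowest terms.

273/11

Start with 2.
4 + 1/(2/1) = 4 + 1/2 = 9/2
1 + 1/(9/2) = 1 + 2/9 = 11/9
24 + 1/(11/9) = 24 + 9/11 = 273/11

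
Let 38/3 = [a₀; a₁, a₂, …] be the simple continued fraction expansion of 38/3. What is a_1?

38 = 12·3 + 2, so a_0 = 12
3 = 1·2 + 1, so a_1 = 1

1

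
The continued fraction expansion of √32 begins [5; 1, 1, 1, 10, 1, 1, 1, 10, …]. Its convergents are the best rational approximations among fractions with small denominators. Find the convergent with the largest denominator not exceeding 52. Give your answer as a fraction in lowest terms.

List convergents until the denominator exceeds the bound:
a_0 = 5: 5/1  (≤ bound)
a_1 = 1: 6/1  (≤ bound)
a_2 = 1: 11/2  (≤ bound)
a_3 = 1: 17/3  (≤ bound)
a_4 = 10: 181/32  (≤ bound)
a_5 = 1: 198/35  (≤ bound)
a_6 = 1: 379/67  (> 52, stop)

198/35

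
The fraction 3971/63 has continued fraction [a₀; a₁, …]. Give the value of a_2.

2

3971 ÷ 63 → quotient 63, remainder 2
63 ÷ 2 → quotient 31, remainder 1
2 ÷ 1 → quotient 2, remainder 0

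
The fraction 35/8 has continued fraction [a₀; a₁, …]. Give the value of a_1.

2

Run the Euclidean algorithm, recording each quotient:
⌊35/8⌋ = 4, remainder 3
⌊8/3⌋ = 2, remainder 2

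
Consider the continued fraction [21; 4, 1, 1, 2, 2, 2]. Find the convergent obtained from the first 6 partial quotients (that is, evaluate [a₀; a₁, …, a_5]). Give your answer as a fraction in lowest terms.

1167/55

Collapse the nested fraction from the inside out:
Start with 2.
2 + 1/(2/1) = 2 + 1/2 = 5/2
1 + 1/(5/2) = 1 + 2/5 = 7/5
1 + 1/(7/5) = 1 + 5/7 = 12/7
4 + 1/(12/7) = 4 + 7/12 = 55/12
21 + 1/(55/12) = 21 + 12/55 = 1167/55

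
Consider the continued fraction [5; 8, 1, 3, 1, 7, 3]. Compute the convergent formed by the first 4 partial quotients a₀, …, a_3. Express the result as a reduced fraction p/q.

179/35

Starting at the tail and folding back:
Start with 3.
1 + 1/(3/1) = 1 + 1/3 = 4/3
8 + 1/(4/3) = 8 + 3/4 = 35/4
5 + 1/(35/4) = 5 + 4/35 = 179/35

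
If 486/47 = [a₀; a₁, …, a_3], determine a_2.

486 ÷ 47 → quotient 10, remainder 16
47 ÷ 16 → quotient 2, remainder 15
16 ÷ 15 → quotient 1, remainder 1

1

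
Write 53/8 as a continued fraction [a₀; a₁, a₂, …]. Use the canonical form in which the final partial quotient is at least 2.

[6; 1, 1, 1, 2]

⌊53/8⌋ = 6, remainder 5
⌊8/5⌋ = 1, remainder 3
⌊5/3⌋ = 1, remainder 2
⌊3/2⌋ = 1, remainder 1
⌊2/1⌋ = 2, remainder 0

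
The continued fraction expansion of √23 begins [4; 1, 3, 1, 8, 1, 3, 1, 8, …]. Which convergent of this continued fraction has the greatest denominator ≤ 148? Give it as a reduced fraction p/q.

235/49

a_0 = 4: 4/1  (≤ bound)
a_1 = 1: 5/1  (≤ bound)
a_2 = 3: 19/4  (≤ bound)
a_3 = 1: 24/5  (≤ bound)
a_4 = 8: 211/44  (≤ bound)
a_5 = 1: 235/49  (≤ bound)
a_6 = 3: 916/191  (> 148, stop)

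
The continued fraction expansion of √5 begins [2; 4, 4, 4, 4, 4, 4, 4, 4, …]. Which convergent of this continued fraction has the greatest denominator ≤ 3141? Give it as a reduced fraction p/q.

2889/1292

List convergents until the denominator exceeds the bound:
a_0 = 2: 2/1  (≤ bound)
a_1 = 4: 9/4  (≤ bound)
a_2 = 4: 38/17  (≤ bound)
a_3 = 4: 161/72  (≤ bound)
a_4 = 4: 682/305  (≤ bound)
a_5 = 4: 2889/1292  (≤ bound)
a_6 = 4: 12238/5473  (> 3141, stop)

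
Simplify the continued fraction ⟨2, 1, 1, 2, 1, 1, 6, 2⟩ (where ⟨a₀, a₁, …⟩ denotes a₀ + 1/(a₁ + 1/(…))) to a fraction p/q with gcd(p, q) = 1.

439/170

a_0 = 2: 2/1
a_1 = 1: 3/1
a_2 = 1: 5/2
a_3 = 2: 13/5
a_4 = 1: 18/7
a_5 = 1: 31/12
a_6 = 6: 204/79
a_7 = 2: 439/170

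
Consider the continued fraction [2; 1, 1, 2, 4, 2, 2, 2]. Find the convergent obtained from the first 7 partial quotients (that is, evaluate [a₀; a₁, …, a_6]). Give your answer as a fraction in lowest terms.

311/120

a_0 = 2: 2/1
a_1 = 1: 3/1
a_2 = 1: 5/2
a_3 = 2: 13/5
a_4 = 4: 57/22
a_5 = 2: 127/49
a_6 = 2: 311/120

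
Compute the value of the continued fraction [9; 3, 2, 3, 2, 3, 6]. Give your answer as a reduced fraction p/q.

11047/1189

Start with 6.
3 + 1/(6/1) = 3 + 1/6 = 19/6
2 + 1/(19/6) = 2 + 6/19 = 44/19
3 + 1/(44/19) = 3 + 19/44 = 151/44
2 + 1/(151/44) = 2 + 44/151 = 346/151
3 + 1/(346/151) = 3 + 151/346 = 1189/346
9 + 1/(1189/346) = 9 + 346/1189 = 11047/1189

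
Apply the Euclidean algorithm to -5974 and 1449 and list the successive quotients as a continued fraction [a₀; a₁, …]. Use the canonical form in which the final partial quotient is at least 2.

[-5; 1, 7, 7, 8, 3]

Apply division with remainder until the remainder is 0:
-5974 = -5·1449 + 1271, so a_0 = -5
1449 = 1·1271 + 178, so a_1 = 1
1271 = 7·178 + 25, so a_2 = 7
178 = 7·25 + 3, so a_3 = 7
25 = 8·3 + 1, so a_4 = 8
3 = 3·1 + 0, so a_5 = 3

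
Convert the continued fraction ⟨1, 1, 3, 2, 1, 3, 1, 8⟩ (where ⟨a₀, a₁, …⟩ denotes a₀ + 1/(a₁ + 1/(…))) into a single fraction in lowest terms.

949/536

Work from the innermost term outward:
Start with 8.
1 + 1/(8/1) = 1 + 1/8 = 9/8
3 + 1/(9/8) = 3 + 8/9 = 35/9
1 + 1/(35/9) = 1 + 9/35 = 44/35
2 + 1/(44/35) = 2 + 35/44 = 123/44
3 + 1/(123/44) = 3 + 44/123 = 413/123
1 + 1/(413/123) = 1 + 123/413 = 536/413
1 + 1/(536/413) = 1 + 413/536 = 949/536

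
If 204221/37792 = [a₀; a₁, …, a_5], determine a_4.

12

⌊204221/37792⌋ = 5, remainder 15261
⌊37792/15261⌋ = 2, remainder 7270
⌊15261/7270⌋ = 2, remainder 721
⌊7270/721⌋ = 10, remainder 60
⌊721/60⌋ = 12, remainder 1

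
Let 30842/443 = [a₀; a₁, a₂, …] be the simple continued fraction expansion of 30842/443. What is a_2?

Repeatedly divide and take the remainder:
⌊30842/443⌋ = 69, remainder 275
⌊443/275⌋ = 1, remainder 168
⌊275/168⌋ = 1, remainder 107

1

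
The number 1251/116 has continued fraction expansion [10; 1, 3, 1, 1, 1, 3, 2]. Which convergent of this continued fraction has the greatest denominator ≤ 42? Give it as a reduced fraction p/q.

a_0 = 10: 10/1  (≤ bound)
a_1 = 1: 11/1  (≤ bound)
a_2 = 3: 43/4  (≤ bound)
a_3 = 1: 54/5  (≤ bound)
a_4 = 1: 97/9  (≤ bound)
a_5 = 1: 151/14  (≤ bound)
a_6 = 3: 550/51  (> 42, stop)

151/14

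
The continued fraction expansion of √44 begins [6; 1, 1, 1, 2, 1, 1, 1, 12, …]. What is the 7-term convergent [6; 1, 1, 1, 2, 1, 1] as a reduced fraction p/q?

126/19

Compute successive convergents:
a_0 = 6: 6/1
a_1 = 1: 7/1
a_2 = 1: 13/2
a_3 = 1: 20/3
a_4 = 2: 53/8
a_5 = 1: 73/11
a_6 = 1: 126/19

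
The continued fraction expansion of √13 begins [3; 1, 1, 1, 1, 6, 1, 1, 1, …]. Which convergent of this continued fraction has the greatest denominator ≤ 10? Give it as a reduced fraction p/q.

18/5

List convergents until the denominator exceeds the bound:
a_0 = 3: 3/1  (≤ bound)
a_1 = 1: 4/1  (≤ bound)
a_2 = 1: 7/2  (≤ bound)
a_3 = 1: 11/3  (≤ bound)
a_4 = 1: 18/5  (≤ bound)
a_5 = 6: 119/33  (> 10, stop)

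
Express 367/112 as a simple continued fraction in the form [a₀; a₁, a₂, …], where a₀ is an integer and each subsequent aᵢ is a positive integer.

Apply division with remainder until the remainder is 0:
⌊367/112⌋ = 3, remainder 31
⌊112/31⌋ = 3, remainder 19
⌊31/19⌋ = 1, remainder 12
⌊19/12⌋ = 1, remainder 7
⌊12/7⌋ = 1, remainder 5
⌊7/5⌋ = 1, remainder 2
⌊5/2⌋ = 2, remainder 1
⌊2/1⌋ = 2, remainder 0

[3; 3, 1, 1, 1, 1, 2, 2]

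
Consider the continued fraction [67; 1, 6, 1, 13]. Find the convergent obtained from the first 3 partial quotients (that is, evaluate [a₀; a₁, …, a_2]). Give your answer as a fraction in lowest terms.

475/7

a_0 = 67: 67/1
a_1 = 1: 68/1
a_2 = 6: 475/7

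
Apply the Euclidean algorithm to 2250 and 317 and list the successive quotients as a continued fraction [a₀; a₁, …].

⌊2250/317⌋ = 7, remainder 31
⌊317/31⌋ = 10, remainder 7
⌊31/7⌋ = 4, remainder 3
⌊7/3⌋ = 2, remainder 1
⌊3/1⌋ = 3, remainder 0

[7; 10, 4, 2, 3]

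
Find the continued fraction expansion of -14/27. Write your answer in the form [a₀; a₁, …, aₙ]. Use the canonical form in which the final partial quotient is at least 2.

[-1; 2, 13]

⌊-14/27⌋ = -1, remainder 13
⌊27/13⌋ = 2, remainder 1
⌊13/1⌋ = 13, remainder 0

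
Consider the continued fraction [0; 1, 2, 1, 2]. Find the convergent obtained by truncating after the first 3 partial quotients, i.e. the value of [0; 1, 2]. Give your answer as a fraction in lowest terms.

2/3

Build up convergents one term at a time:
a_0 = 0: 0/1
a_1 = 1: 1/1
a_2 = 2: 2/3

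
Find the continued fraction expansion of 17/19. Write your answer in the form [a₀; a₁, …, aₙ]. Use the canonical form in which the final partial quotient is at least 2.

[0; 1, 8, 2]

Run the Euclidean algorithm, recording each quotient:
17 = 0·19 + 17, so a_0 = 0
19 = 1·17 + 2, so a_1 = 1
17 = 8·2 + 1, so a_2 = 8
2 = 2·1 + 0, so a_3 = 2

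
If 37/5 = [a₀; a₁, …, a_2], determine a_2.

2

Repeatedly divide and take the remainder:
⌊37/5⌋ = 7, remainder 2
⌊5/2⌋ = 2, remainder 1
⌊2/1⌋ = 2, remainder 0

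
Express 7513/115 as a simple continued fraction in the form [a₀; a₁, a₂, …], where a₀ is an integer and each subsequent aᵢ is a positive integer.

[65; 3, 38]

7513 ÷ 115 → quotient 65, remainder 38
115 ÷ 38 → quotient 3, remainder 1
38 ÷ 1 → quotient 38, remainder 0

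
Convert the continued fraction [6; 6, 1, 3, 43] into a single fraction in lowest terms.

Use the convergent recurrence hₖ = aₖ·hₖ₋₁ + hₖ₋₂ (and likewise for the denominators kₖ):
a_0 = 6: 6/1
a_1 = 6: 37/6
a_2 = 1: 43/7
a_3 = 3: 166/27
a_4 = 43: 7181/1168

7181/1168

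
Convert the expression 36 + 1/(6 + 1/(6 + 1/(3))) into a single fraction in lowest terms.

Work from the innermost term outward:
Start with 3.
6 + 1/(3/1) = 6 + 1/3 = 19/3
6 + 1/(19/3) = 6 + 3/19 = 117/19
36 + 1/(117/19) = 36 + 19/117 = 4231/117

4231/117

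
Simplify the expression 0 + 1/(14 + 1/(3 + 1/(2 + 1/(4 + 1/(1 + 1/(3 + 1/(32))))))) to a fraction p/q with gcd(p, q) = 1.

4678/66847

a_0 = 0: 0/1
a_1 = 14: 1/14
a_2 = 3: 3/43
a_3 = 2: 7/100
a_4 = 4: 31/443
a_5 = 1: 38/543
a_6 = 3: 145/2072
a_7 = 32: 4678/66847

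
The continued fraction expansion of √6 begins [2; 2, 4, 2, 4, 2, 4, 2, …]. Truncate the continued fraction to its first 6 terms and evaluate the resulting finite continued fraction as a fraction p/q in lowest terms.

485/198

Compute successive convergents:
a_0 = 2: 2/1
a_1 = 2: 5/2
a_2 = 4: 22/9
a_3 = 2: 49/20
a_4 = 4: 218/89
a_5 = 2: 485/198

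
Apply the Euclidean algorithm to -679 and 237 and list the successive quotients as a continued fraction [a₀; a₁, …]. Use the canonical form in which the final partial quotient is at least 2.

[-3; 7, 2, 2, 6]

Repeatedly divide and take the remainder:
-679 ÷ 237 → quotient -3, remainder 32
237 ÷ 32 → quotient 7, remainder 13
32 ÷ 13 → quotient 2, remainder 6
13 ÷ 6 → quotient 2, remainder 1
6 ÷ 1 → quotient 6, remainder 0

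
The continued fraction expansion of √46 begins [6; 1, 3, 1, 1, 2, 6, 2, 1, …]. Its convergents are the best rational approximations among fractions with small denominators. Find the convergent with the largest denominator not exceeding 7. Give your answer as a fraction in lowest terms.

a_0 = 6: 6/1  (≤ bound)
a_1 = 1: 7/1  (≤ bound)
a_2 = 3: 27/4  (≤ bound)
a_3 = 1: 34/5  (≤ bound)
a_4 = 1: 61/9  (> 7, stop)

34/5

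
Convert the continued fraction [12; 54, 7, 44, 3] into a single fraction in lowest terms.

607762/50569

Start with 3.
44 + 1/(3/1) = 44 + 1/3 = 133/3
7 + 1/(133/3) = 7 + 3/133 = 934/133
54 + 1/(934/133) = 54 + 133/934 = 50569/934
12 + 1/(50569/934) = 12 + 934/50569 = 607762/50569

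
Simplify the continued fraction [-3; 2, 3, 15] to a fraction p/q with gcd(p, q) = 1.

Compute successive convergents:
a_0 = -3: -3/1
a_1 = 2: -5/2
a_2 = 3: -18/7
a_3 = 15: -275/107

-275/107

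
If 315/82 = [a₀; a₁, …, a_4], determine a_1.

315 = 3·82 + 69, so a_0 = 3
82 = 1·69 + 13, so a_1 = 1

1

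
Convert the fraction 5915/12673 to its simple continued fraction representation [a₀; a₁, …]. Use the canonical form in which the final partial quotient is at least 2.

5915 = 0·12673 + 5915, so a_0 = 0
12673 = 2·5915 + 843, so a_1 = 2
5915 = 7·843 + 14, so a_2 = 7
843 = 60·14 + 3, so a_3 = 60
14 = 4·3 + 2, so a_4 = 4
3 = 1·2 + 1, so a_5 = 1
2 = 2·1 + 0, so a_6 = 2

[0; 2, 7, 60, 4, 1, 2]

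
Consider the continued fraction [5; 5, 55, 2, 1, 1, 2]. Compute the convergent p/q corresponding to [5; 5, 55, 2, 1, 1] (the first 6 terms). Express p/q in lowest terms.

7227/1390

Start with 1.
1 + 1/(1/1) = 1 + 1/1 = 2/1
2 + 1/(2/1) = 2 + 1/2 = 5/2
55 + 1/(5/2) = 55 + 2/5 = 277/5
5 + 1/(277/5) = 5 + 5/277 = 1390/277
5 + 1/(1390/277) = 5 + 277/1390 = 7227/1390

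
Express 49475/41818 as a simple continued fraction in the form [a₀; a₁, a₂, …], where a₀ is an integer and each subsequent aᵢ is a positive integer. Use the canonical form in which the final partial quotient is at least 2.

49475 = 1·41818 + 7657, so a_0 = 1
41818 = 5·7657 + 3533, so a_1 = 5
7657 = 2·3533 + 591, so a_2 = 2
3533 = 5·591 + 578, so a_3 = 5
591 = 1·578 + 13, so a_4 = 1
578 = 44·13 + 6, so a_5 = 44
13 = 2·6 + 1, so a_6 = 2
6 = 6·1 + 0, so a_7 = 6

[1; 5, 2, 5, 1, 44, 2, 6]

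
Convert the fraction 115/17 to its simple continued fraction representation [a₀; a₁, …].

[6; 1, 3, 4]

Repeatedly divide and take the remainder:
⌊115/17⌋ = 6, remainder 13
⌊17/13⌋ = 1, remainder 4
⌊13/4⌋ = 3, remainder 1
⌊4/1⌋ = 4, remainder 0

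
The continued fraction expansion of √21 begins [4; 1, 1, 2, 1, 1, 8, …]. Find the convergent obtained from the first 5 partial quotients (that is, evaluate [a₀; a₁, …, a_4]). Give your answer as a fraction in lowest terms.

a_0 = 4: 4/1
a_1 = 1: 5/1
a_2 = 1: 9/2
a_3 = 2: 23/5
a_4 = 1: 32/7

32/7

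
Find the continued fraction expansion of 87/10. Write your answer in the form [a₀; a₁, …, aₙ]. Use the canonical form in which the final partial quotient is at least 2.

[8; 1, 2, 3]

87 ÷ 10 → quotient 8, remainder 7
10 ÷ 7 → quotient 1, remainder 3
7 ÷ 3 → quotient 2, remainder 1
3 ÷ 1 → quotient 3, remainder 0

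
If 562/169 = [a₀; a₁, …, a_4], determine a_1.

Repeatedly divide and take the remainder:
562 = 3·169 + 55, so a_0 = 3
169 = 3·55 + 4, so a_1 = 3

3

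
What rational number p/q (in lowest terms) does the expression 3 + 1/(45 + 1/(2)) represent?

Build up convergents one term at a time:
a_0 = 3: 3/1
a_1 = 45: 136/45
a_2 = 2: 275/91

275/91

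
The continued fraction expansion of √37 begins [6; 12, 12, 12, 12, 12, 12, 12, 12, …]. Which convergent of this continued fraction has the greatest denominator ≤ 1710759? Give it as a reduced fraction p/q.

1555849/255780

List convergents until the denominator exceeds the bound:
a_0 = 6: 6/1  (≤ bound)
a_1 = 12: 73/12  (≤ bound)
a_2 = 12: 882/145  (≤ bound)
a_3 = 12: 10657/1752  (≤ bound)
a_4 = 12: 128766/21169  (≤ bound)
a_5 = 12: 1555849/255780  (≤ bound)
a_6 = 12: 18798954/3090529  (> 1710759, stop)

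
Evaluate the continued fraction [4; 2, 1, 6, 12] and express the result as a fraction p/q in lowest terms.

1057/243

Use the convergent recurrence hₖ = aₖ·hₖ₋₁ + hₖ₋₂ (and likewise for the denominators kₖ):
a_0 = 4: 4/1
a_1 = 2: 9/2
a_2 = 1: 13/3
a_3 = 6: 87/20
a_4 = 12: 1057/243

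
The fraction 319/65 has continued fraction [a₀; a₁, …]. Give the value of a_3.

1

319 ÷ 65 → quotient 4, remainder 59
65 ÷ 59 → quotient 1, remainder 6
59 ÷ 6 → quotient 9, remainder 5
6 ÷ 5 → quotient 1, remainder 1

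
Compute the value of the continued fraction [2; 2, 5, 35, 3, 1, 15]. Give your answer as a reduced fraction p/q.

60282/24557

Start with 15.
1 + 1/(15/1) = 1 + 1/15 = 16/15
3 + 1/(16/15) = 3 + 15/16 = 63/16
35 + 1/(63/16) = 35 + 16/63 = 2221/63
5 + 1/(2221/63) = 5 + 63/2221 = 11168/2221
2 + 1/(11168/2221) = 2 + 2221/11168 = 24557/11168
2 + 1/(24557/11168) = 2 + 11168/24557 = 60282/24557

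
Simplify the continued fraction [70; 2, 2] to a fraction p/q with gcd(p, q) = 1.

Start with 2.
2 + 1/(2/1) = 2 + 1/2 = 5/2
70 + 1/(5/2) = 70 + 2/5 = 352/5

352/5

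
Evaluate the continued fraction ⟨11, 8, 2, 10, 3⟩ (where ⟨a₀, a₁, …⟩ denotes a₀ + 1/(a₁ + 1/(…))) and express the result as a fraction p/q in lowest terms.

6126/551

Start with 3.
10 + 1/(3/1) = 10 + 1/3 = 31/3
2 + 1/(31/3) = 2 + 3/31 = 65/31
8 + 1/(65/31) = 8 + 31/65 = 551/65
11 + 1/(551/65) = 11 + 65/551 = 6126/551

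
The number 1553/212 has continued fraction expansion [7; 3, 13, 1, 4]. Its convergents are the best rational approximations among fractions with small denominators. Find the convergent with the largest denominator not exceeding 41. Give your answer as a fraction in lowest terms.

293/40

a_0 = 7: 7/1  (≤ bound)
a_1 = 3: 22/3  (≤ bound)
a_2 = 13: 293/40  (≤ bound)
a_3 = 1: 315/43  (> 41, stop)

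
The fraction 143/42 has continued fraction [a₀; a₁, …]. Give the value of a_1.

2

143 ÷ 42 → quotient 3, remainder 17
42 ÷ 17 → quotient 2, remainder 8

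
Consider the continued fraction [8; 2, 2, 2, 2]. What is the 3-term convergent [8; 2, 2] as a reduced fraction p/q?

42/5

a_0 = 8: 8/1
a_1 = 2: 17/2
a_2 = 2: 42/5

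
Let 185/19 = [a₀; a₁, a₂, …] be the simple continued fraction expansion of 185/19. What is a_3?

1

185 = 9·19 + 14, so a_0 = 9
19 = 1·14 + 5, so a_1 = 1
14 = 2·5 + 4, so a_2 = 2
5 = 1·4 + 1, so a_3 = 1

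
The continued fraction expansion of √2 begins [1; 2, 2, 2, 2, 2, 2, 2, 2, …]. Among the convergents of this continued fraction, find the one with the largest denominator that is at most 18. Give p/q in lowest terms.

17/12

a_0 = 1: 1/1  (≤ bound)
a_1 = 2: 3/2  (≤ bound)
a_2 = 2: 7/5  (≤ bound)
a_3 = 2: 17/12  (≤ bound)
a_4 = 2: 41/29  (> 18, stop)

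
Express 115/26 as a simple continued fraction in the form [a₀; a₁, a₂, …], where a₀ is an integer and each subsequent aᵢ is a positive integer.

[4; 2, 2, 1, 3]

115 ÷ 26 → quotient 4, remainder 11
26 ÷ 11 → quotient 2, remainder 4
11 ÷ 4 → quotient 2, remainder 3
4 ÷ 3 → quotient 1, remainder 1
3 ÷ 1 → quotient 3, remainder 0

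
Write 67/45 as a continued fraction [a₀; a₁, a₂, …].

[1; 2, 22]

Apply division with remainder until the remainder is 0:
67 ÷ 45 → quotient 1, remainder 22
45 ÷ 22 → quotient 2, remainder 1
22 ÷ 1 → quotient 22, remainder 0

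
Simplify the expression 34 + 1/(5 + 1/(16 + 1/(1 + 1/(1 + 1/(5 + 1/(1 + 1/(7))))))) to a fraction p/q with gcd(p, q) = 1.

291945/8537

Starting at the tail and folding back:
Start with 7.
1 + 1/(7/1) = 1 + 1/7 = 8/7
5 + 1/(8/7) = 5 + 7/8 = 47/8
1 + 1/(47/8) = 1 + 8/47 = 55/47
1 + 1/(55/47) = 1 + 47/55 = 102/55
16 + 1/(102/55) = 16 + 55/102 = 1687/102
5 + 1/(1687/102) = 5 + 102/1687 = 8537/1687
34 + 1/(8537/1687) = 34 + 1687/8537 = 291945/8537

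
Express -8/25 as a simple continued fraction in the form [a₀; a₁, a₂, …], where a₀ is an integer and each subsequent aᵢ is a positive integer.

-8 ÷ 25 → quotient -1, remainder 17
25 ÷ 17 → quotient 1, remainder 8
17 ÷ 8 → quotient 2, remainder 1
8 ÷ 1 → quotient 8, remainder 0

[-1; 1, 2, 8]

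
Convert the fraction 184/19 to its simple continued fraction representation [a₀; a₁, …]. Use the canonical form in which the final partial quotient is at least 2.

184 ÷ 19 → quotient 9, remainder 13
19 ÷ 13 → quotient 1, remainder 6
13 ÷ 6 → quotient 2, remainder 1
6 ÷ 1 → quotient 6, remainder 0

[9; 1, 2, 6]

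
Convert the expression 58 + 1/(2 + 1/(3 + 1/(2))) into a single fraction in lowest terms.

935/16

Starting at the tail and folding back:
Start with 2.
3 + 1/(2/1) = 3 + 1/2 = 7/2
2 + 1/(7/2) = 2 + 2/7 = 16/7
58 + 1/(16/7) = 58 + 7/16 = 935/16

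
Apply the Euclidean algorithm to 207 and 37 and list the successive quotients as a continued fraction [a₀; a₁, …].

Repeatedly divide and take the remainder:
⌊207/37⌋ = 5, remainder 22
⌊37/22⌋ = 1, remainder 15
⌊22/15⌋ = 1, remainder 7
⌊15/7⌋ = 2, remainder 1
⌊7/1⌋ = 7, remainder 0

[5; 1, 1, 2, 7]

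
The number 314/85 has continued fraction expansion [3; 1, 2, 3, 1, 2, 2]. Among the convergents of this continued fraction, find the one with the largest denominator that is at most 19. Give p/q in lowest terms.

48/13

a_0 = 3: 3/1  (≤ bound)
a_1 = 1: 4/1  (≤ bound)
a_2 = 2: 11/3  (≤ bound)
a_3 = 3: 37/10  (≤ bound)
a_4 = 1: 48/13  (≤ bound)
a_5 = 2: 133/36  (> 19, stop)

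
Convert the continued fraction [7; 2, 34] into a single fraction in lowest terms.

a_0 = 7: 7/1
a_1 = 2: 15/2
a_2 = 34: 517/69

517/69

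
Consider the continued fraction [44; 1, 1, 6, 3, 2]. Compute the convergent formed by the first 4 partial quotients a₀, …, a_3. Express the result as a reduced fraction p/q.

579/13

Work from the innermost term outward:
Start with 6.
1 + 1/(6/1) = 1 + 1/6 = 7/6
1 + 1/(7/6) = 1 + 6/7 = 13/7
44 + 1/(13/7) = 44 + 7/13 = 579/13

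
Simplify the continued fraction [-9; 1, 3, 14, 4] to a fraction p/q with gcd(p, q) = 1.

Start with 4.
14 + 1/(4/1) = 14 + 1/4 = 57/4
3 + 1/(57/4) = 3 + 4/57 = 175/57
1 + 1/(175/57) = 1 + 57/175 = 232/175
-9 + 1/(232/175) = -9 + 175/232 = -1913/232

-1913/232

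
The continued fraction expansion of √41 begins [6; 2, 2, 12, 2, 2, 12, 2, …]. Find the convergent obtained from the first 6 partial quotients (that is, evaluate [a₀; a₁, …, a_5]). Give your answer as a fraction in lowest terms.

Use the convergent recurrence hₖ = aₖ·hₖ₋₁ + hₖ₋₂ (and likewise for the denominators kₖ):
a_0 = 6: 6/1
a_1 = 2: 13/2
a_2 = 2: 32/5
a_3 = 12: 397/62
a_4 = 2: 826/129
a_5 = 2: 2049/320

2049/320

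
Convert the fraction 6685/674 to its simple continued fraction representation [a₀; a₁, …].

[9; 1, 11, 3, 1, 13]

6685 = 9·674 + 619, so a_0 = 9
674 = 1·619 + 55, so a_1 = 1
619 = 11·55 + 14, so a_2 = 11
55 = 3·14 + 13, so a_3 = 3
14 = 1·13 + 1, so a_4 = 1
13 = 13·1 + 0, so a_5 = 13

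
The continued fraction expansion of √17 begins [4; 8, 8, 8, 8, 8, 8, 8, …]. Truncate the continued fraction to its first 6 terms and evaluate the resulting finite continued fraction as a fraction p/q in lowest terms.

143649/34840

Start with 8.
8 + 1/(8/1) = 8 + 1/8 = 65/8
8 + 1/(65/8) = 8 + 8/65 = 528/65
8 + 1/(528/65) = 8 + 65/528 = 4289/528
8 + 1/(4289/528) = 8 + 528/4289 = 34840/4289
4 + 1/(34840/4289) = 4 + 4289/34840 = 143649/34840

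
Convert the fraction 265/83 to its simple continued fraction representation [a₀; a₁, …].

[3; 5, 5, 3]

⌊265/83⌋ = 3, remainder 16
⌊83/16⌋ = 5, remainder 3
⌊16/3⌋ = 5, remainder 1
⌊3/1⌋ = 3, remainder 0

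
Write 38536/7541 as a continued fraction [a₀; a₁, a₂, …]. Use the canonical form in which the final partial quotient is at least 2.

[5; 9, 13, 2, 2, 12]

Apply division with remainder until the remainder is 0:
38536 ÷ 7541 → quotient 5, remainder 831
7541 ÷ 831 → quotient 9, remainder 62
831 ÷ 62 → quotient 13, remainder 25
62 ÷ 25 → quotient 2, remainder 12
25 ÷ 12 → quotient 2, remainder 1
12 ÷ 1 → quotient 12, remainder 0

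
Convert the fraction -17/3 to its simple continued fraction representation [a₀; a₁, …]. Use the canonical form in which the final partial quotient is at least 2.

[-6; 3]

-17 = -6·3 + 1, so a_0 = -6
3 = 3·1 + 0, so a_1 = 3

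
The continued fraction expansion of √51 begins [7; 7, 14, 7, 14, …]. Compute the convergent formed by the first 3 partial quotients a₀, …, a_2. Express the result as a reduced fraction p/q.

707/99

Work from the innermost term outward:
Start with 14.
7 + 1/(14/1) = 7 + 1/14 = 99/14
7 + 1/(99/14) = 7 + 14/99 = 707/99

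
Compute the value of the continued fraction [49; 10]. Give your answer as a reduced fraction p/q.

a_0 = 49: 49/1
a_1 = 10: 491/10

491/10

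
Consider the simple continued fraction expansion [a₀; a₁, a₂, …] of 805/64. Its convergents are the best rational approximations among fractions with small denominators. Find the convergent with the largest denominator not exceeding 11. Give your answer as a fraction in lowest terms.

88/7

a_0 = 12: 12/1  (≤ bound)
a_1 = 1: 13/1  (≤ bound)
a_2 = 1: 25/2  (≤ bound)
a_3 = 2: 63/5  (≤ bound)
a_4 = 1: 88/7  (≤ bound)
a_5 = 2: 239/19  (> 11, stop)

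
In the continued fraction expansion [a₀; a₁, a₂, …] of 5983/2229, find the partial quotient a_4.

⌊5983/2229⌋ = 2, remainder 1525
⌊2229/1525⌋ = 1, remainder 704
⌊1525/704⌋ = 2, remainder 117
⌊704/117⌋ = 6, remainder 2
⌊117/2⌋ = 58, remainder 1

58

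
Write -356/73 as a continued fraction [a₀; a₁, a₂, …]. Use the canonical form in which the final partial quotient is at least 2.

[-5; 8, 9]

-356 ÷ 73 → quotient -5, remainder 9
73 ÷ 9 → quotient 8, remainder 1
9 ÷ 1 → quotient 9, remainder 0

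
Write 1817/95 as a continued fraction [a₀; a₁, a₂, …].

1817 = 19·95 + 12, so a_0 = 19
95 = 7·12 + 11, so a_1 = 7
12 = 1·11 + 1, so a_2 = 1
11 = 11·1 + 0, so a_3 = 11

[19; 7, 1, 11]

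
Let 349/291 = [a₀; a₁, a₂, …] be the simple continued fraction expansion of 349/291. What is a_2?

Repeatedly divide and take the remainder:
⌊349/291⌋ = 1, remainder 58
⌊291/58⌋ = 5, remainder 1
⌊58/1⌋ = 58, remainder 0

58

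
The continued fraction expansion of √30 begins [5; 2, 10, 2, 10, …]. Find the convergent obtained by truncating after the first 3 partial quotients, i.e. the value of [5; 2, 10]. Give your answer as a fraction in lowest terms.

115/21

Build up convergents one term at a time:
a_0 = 5: 5/1
a_1 = 2: 11/2
a_2 = 10: 115/21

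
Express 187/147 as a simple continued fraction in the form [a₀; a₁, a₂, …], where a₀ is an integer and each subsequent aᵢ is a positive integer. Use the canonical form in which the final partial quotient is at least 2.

[1; 3, 1, 2, 13]

Repeatedly divide and take the remainder:
187 ÷ 147 → quotient 1, remainder 40
147 ÷ 40 → quotient 3, remainder 27
40 ÷ 27 → quotient 1, remainder 13
27 ÷ 13 → quotient 2, remainder 1
13 ÷ 1 → quotient 13, remainder 0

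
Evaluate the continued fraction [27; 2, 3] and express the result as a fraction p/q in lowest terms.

a_0 = 27: 27/1
a_1 = 2: 55/2
a_2 = 3: 192/7

192/7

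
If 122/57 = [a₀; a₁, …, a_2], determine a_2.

8

122 ÷ 57 → quotient 2, remainder 8
57 ÷ 8 → quotient 7, remainder 1
8 ÷ 1 → quotient 8, remainder 0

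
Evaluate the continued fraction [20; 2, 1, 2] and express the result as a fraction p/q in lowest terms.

163/8

Start with 2.
1 + 1/(2/1) = 1 + 1/2 = 3/2
2 + 1/(3/2) = 2 + 2/3 = 8/3
20 + 1/(8/3) = 20 + 3/8 = 163/8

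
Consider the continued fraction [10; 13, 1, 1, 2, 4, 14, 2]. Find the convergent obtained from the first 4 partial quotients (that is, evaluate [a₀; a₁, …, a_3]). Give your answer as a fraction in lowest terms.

Start with 1.
1 + 1/(1/1) = 1 + 1/1 = 2/1
13 + 1/(2/1) = 13 + 1/2 = 27/2
10 + 1/(27/2) = 10 + 2/27 = 272/27

272/27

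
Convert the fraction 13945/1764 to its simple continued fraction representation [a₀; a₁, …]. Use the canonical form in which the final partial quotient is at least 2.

[7; 1, 9, 1, 1, 3, 2, 10]

Run the Euclidean algorithm, recording each quotient:
13945 ÷ 1764 → quotient 7, remainder 1597
1764 ÷ 1597 → quotient 1, remainder 167
1597 ÷ 167 → quotient 9, remainder 94
167 ÷ 94 → quotient 1, remainder 73
94 ÷ 73 → quotient 1, remainder 21
73 ÷ 21 → quotient 3, remainder 10
21 ÷ 10 → quotient 2, remainder 1
10 ÷ 1 → quotient 10, remainder 0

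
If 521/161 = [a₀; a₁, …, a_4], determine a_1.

521 = 3·161 + 38, so a_0 = 3
161 = 4·38 + 9, so a_1 = 4

4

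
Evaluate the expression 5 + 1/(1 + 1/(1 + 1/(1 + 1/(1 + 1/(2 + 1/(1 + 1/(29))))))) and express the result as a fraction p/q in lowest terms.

3002/535

Start with 29.
1 + 1/(29/1) = 1 + 1/29 = 30/29
2 + 1/(30/29) = 2 + 29/30 = 89/30
1 + 1/(89/30) = 1 + 30/89 = 119/89
1 + 1/(119/89) = 1 + 89/119 = 208/119
1 + 1/(208/119) = 1 + 119/208 = 327/208
1 + 1/(327/208) = 1 + 208/327 = 535/327
5 + 1/(535/327) = 5 + 327/535 = 3002/535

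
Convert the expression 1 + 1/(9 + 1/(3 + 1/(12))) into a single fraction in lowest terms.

382/345

a_0 = 1: 1/1
a_1 = 9: 10/9
a_2 = 3: 31/28
a_3 = 12: 382/345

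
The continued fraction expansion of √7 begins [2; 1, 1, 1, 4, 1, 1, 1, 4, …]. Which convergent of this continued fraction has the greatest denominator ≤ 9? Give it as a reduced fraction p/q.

a_0 = 2: 2/1  (≤ bound)
a_1 = 1: 3/1  (≤ bound)
a_2 = 1: 5/2  (≤ bound)
a_3 = 1: 8/3  (≤ bound)
a_4 = 4: 37/14  (> 9, stop)

8/3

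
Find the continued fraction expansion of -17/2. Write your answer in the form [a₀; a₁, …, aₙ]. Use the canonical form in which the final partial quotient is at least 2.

[-9; 2]

Apply division with remainder until the remainder is 0:
-17 ÷ 2 → quotient -9, remainder 1
2 ÷ 1 → quotient 2, remainder 0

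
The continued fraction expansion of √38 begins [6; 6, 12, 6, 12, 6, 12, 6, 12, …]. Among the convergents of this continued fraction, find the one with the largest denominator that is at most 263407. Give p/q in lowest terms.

a_0 = 6: 6/1  (≤ bound)
a_1 = 6: 37/6  (≤ bound)
a_2 = 12: 450/73  (≤ bound)
a_3 = 6: 2737/444  (≤ bound)
a_4 = 12: 33294/5401  (≤ bound)
a_5 = 6: 202501/32850  (≤ bound)
a_6 = 12: 2463306/399601  (> 263407, stop)

202501/32850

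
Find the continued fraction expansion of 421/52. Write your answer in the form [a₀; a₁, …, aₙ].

[8; 10, 2, 2]

Run the Euclidean algorithm, recording each quotient:
421 ÷ 52 → quotient 8, remainder 5
52 ÷ 5 → quotient 10, remainder 2
5 ÷ 2 → quotient 2, remainder 1
2 ÷ 1 → quotient 2, remainder 0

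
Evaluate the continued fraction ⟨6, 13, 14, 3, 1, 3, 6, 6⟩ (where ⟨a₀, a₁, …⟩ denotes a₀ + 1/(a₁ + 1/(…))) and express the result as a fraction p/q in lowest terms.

656014/107959

Start with 6.
6 + 1/(6/1) = 6 + 1/6 = 37/6
3 + 1/(37/6) = 3 + 6/37 = 117/37
1 + 1/(117/37) = 1 + 37/117 = 154/117
3 + 1/(154/117) = 3 + 117/154 = 579/154
14 + 1/(579/154) = 14 + 154/579 = 8260/579
13 + 1/(8260/579) = 13 + 579/8260 = 107959/8260
6 + 1/(107959/8260) = 6 + 8260/107959 = 656014/107959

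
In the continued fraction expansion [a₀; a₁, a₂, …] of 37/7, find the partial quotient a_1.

37 = 5·7 + 2, so a_0 = 5
7 = 3·2 + 1, so a_1 = 3

3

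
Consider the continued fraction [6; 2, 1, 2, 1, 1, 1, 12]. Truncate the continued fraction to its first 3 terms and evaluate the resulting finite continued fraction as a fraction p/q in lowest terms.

Build up convergents one term at a time:
a_0 = 6: 6/1
a_1 = 2: 13/2
a_2 = 1: 19/3

19/3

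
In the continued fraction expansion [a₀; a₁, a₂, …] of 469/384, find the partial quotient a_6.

2

469 = 1·384 + 85, so a_0 = 1
384 = 4·85 + 44, so a_1 = 4
85 = 1·44 + 41, so a_2 = 1
44 = 1·41 + 3, so a_3 = 1
41 = 13·3 + 2, so a_4 = 13
3 = 1·2 + 1, so a_5 = 1
2 = 2·1 + 0, so a_6 = 2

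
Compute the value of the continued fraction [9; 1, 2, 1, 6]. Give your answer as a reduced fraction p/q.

263/27

Collapse the nested fraction from the inside out:
Start with 6.
1 + 1/(6/1) = 1 + 1/6 = 7/6
2 + 1/(7/6) = 2 + 6/7 = 20/7
1 + 1/(20/7) = 1 + 7/20 = 27/20
9 + 1/(27/20) = 9 + 20/27 = 263/27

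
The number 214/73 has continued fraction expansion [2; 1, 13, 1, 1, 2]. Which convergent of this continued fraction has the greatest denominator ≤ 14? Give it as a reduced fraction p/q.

List convergents until the denominator exceeds the bound:
a_0 = 2: 2/1  (≤ bound)
a_1 = 1: 3/1  (≤ bound)
a_2 = 13: 41/14  (≤ bound)
a_3 = 1: 44/15  (> 14, stop)

41/14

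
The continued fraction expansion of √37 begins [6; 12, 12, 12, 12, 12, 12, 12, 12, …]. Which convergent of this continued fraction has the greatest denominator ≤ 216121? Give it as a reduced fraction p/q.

128766/21169

a_0 = 6: 6/1  (≤ bound)
a_1 = 12: 73/12  (≤ bound)
a_2 = 12: 882/145  (≤ bound)
a_3 = 12: 10657/1752  (≤ bound)
a_4 = 12: 128766/21169  (≤ bound)
a_5 = 12: 1555849/255780  (> 216121, stop)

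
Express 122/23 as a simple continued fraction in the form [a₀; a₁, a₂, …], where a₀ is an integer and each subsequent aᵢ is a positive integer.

⌊122/23⌋ = 5, remainder 7
⌊23/7⌋ = 3, remainder 2
⌊7/2⌋ = 3, remainder 1
⌊2/1⌋ = 2, remainder 0

[5; 3, 3, 2]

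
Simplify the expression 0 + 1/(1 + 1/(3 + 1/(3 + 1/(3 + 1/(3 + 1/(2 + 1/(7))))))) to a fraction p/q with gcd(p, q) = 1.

1866/2431

Use the convergent recurrence hₖ = aₖ·hₖ₋₁ + hₖ₋₂ (and likewise for the denominators kₖ):
a_0 = 0: 0/1
a_1 = 1: 1/1
a_2 = 3: 3/4
a_3 = 3: 10/13
a_4 = 3: 33/43
a_5 = 3: 109/142
a_6 = 2: 251/327
a_7 = 7: 1866/2431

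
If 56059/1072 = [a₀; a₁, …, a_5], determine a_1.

3

56059 ÷ 1072 → quotient 52, remainder 315
1072 ÷ 315 → quotient 3, remainder 127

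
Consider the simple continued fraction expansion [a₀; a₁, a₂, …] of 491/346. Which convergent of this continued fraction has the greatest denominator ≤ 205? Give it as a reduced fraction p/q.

List convergents until the denominator exceeds the bound:
a_0 = 1: 1/1  (≤ bound)
a_1 = 2: 3/2  (≤ bound)
a_2 = 2: 7/5  (≤ bound)
a_3 = 1: 10/7  (≤ bound)
a_4 = 1: 17/12  (≤ bound)
a_5 = 2: 44/31  (≤ bound)
a_6 = 3: 149/105  (≤ bound)
a_7 = 3: 491/346  (> 205, stop)

149/105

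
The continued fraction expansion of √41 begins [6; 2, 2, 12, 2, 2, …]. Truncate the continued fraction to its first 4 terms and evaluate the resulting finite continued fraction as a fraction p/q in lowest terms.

397/62

Starting at the tail and folding back:
Start with 12.
2 + 1/(12/1) = 2 + 1/12 = 25/12
2 + 1/(25/12) = 2 + 12/25 = 62/25
6 + 1/(62/25) = 6 + 25/62 = 397/62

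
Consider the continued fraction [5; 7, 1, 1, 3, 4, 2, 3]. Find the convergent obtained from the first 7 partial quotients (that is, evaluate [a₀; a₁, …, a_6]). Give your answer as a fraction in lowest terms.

2602/507

Collapse the nested fraction from the inside out:
Start with 2.
4 + 1/(2/1) = 4 + 1/2 = 9/2
3 + 1/(9/2) = 3 + 2/9 = 29/9
1 + 1/(29/9) = 1 + 9/29 = 38/29
1 + 1/(38/29) = 1 + 29/38 = 67/38
7 + 1/(67/38) = 7 + 38/67 = 507/67
5 + 1/(507/67) = 5 + 67/507 = 2602/507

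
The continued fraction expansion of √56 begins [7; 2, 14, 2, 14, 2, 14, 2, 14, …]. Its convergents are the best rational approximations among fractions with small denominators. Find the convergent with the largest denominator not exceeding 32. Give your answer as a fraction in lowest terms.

217/29

a_0 = 7: 7/1  (≤ bound)
a_1 = 2: 15/2  (≤ bound)
a_2 = 14: 217/29  (≤ bound)
a_3 = 2: 449/60  (> 32, stop)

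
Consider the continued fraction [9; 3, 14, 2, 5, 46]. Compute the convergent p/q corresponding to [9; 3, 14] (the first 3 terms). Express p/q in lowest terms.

Collapse the nested fraction from the inside out:
Start with 14.
3 + 1/(14/1) = 3 + 1/14 = 43/14
9 + 1/(43/14) = 9 + 14/43 = 401/43

401/43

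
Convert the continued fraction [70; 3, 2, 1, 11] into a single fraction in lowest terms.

8225/117

Start with 11.
1 + 1/(11/1) = 1 + 1/11 = 12/11
2 + 1/(12/11) = 2 + 11/12 = 35/12
3 + 1/(35/12) = 3 + 12/35 = 117/35
70 + 1/(117/35) = 70 + 35/117 = 8225/117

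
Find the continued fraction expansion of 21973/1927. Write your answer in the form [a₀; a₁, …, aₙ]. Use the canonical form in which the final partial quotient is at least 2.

Apply division with remainder until the remainder is 0:
21973 = 11·1927 + 776, so a_0 = 11
1927 = 2·776 + 375, so a_1 = 2
776 = 2·375 + 26, so a_2 = 2
375 = 14·26 + 11, so a_3 = 14
26 = 2·11 + 4, so a_4 = 2
11 = 2·4 + 3, so a_5 = 2
4 = 1·3 + 1, so a_6 = 1
3 = 3·1 + 0, so a_7 = 3

[11; 2, 2, 14, 2, 2, 1, 3]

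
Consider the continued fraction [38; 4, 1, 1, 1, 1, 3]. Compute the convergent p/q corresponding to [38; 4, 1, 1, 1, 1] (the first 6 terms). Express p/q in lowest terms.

Work from the innermost term outward:
Start with 1.
1 + 1/(1/1) = 1 + 1/1 = 2/1
1 + 1/(2/1) = 1 + 1/2 = 3/2
1 + 1/(3/2) = 1 + 2/3 = 5/3
4 + 1/(5/3) = 4 + 3/5 = 23/5
38 + 1/(23/5) = 38 + 5/23 = 879/23

879/23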